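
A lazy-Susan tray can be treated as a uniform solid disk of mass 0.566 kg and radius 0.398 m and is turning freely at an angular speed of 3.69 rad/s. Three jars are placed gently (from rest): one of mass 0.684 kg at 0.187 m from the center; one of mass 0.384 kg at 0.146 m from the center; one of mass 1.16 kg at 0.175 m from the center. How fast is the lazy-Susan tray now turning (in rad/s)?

ω_f ≈ 1.47 rad/s

The added mass arrives with no angular momentum about the center, and any external torque about the center is negligible, so the system's angular momentum is conserved.
I_p = ½(0.566)(0.398)² = 0.04483 kg·m².
Added inertia Σmr² = (0.684)(0.187)² + (0.384)(0.146)² + (1.16)(0.175)² = 0.06763 kg·m²; I_f = 0.04483 + 0.06763 = 0.1125 kg·m².
ω_f = I_p ω_i / I_f = (0.04483)(3.69) / 0.1125 = 1.471 rad/s.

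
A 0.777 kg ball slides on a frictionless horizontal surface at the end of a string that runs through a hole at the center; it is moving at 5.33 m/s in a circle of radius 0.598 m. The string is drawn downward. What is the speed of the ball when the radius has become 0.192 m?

The only horizontal force on the mass is along the cord (radial), so it exerts no torque about the hole and angular momentum m v r is conserved.
v₂ = v₁ r₁ / r₂ = (5.33)(0.598) / (0.192) = 16.60 m/s.

v₂ ≈ 16.6 m/s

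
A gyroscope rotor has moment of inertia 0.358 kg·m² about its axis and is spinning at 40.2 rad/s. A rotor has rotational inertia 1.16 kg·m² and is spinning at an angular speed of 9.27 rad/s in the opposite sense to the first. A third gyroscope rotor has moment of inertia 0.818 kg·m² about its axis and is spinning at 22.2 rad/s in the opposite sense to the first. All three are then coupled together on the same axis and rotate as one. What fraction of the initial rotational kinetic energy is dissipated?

fraction ≈ 0.917

No external torque acts about the common axis, so total angular momentum is conserved.
Taking A's sense as positive: L = (0.3580)(40.2) − (1.160)(9.27) − (0.8180)(22.2) = -14.52 kg·m²·rad/s.
Combined I = 0.3580 + 1.160 + 0.8180 = 2.336 kg·m².
ω_f = L / I = -14.52 / 2.336 = -6.216 rad/s.
KE_i = ½ΣIω² = 540.7 J; KE_f = ½(2.336)(6.216)² = 45.13 J.
Fraction dissipated = (KE_i − KE_f)/KE_i = 0.9165.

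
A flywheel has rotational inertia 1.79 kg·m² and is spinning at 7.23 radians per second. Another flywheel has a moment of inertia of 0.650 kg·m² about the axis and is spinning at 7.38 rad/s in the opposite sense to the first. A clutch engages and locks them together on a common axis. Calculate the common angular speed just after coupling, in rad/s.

No external torque acts about the common axis, so total angular momentum is conserved.
Taking A's sense as positive: L = (1.790)(7.23) − (0.6500)(7.38) = 8.145 kg·m²·rad/s.
Combined I = 1.790 + 0.6500 = 2.440 kg·m².
ω_f = L / I = 8.145 / 2.440 = 3.338 rad/s.

|ω_f| ≈ 3.34 rad/s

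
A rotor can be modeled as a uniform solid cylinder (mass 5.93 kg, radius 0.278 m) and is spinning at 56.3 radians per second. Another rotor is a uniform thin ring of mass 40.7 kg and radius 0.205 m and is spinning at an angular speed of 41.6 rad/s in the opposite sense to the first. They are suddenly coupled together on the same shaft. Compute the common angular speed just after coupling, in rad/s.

|ω_f| ≈ 30.0 rad/s

The coupling torques are internal; angular momentum about the shared axis is conserved.
Moments of inertia: I_A = ½(5.93)(0.278)² = 0.2291 kg·m²; I_B = (40.7)(0.205)² = 1.710 kg·m².
Taking A's sense as positive: L = (0.2291)(56.3) − (1.710)(41.6) = -58.25 kg·m²·rad/s.
Combined I = 0.2291 + 1.710 = 1.940 kg·m².
ω_f = L / I = -58.25 / 1.940 = -30.03 rad/s.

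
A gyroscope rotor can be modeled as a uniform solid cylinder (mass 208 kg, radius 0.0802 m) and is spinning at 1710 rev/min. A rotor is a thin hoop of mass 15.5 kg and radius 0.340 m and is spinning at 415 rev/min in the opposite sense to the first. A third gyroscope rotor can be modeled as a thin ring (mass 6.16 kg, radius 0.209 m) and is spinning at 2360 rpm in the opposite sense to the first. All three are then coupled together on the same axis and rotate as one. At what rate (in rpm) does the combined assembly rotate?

The coupling torques are internal; angular momentum about the shared axis is conserved.
Moments of inertia: I_A = ½(208)(0.0802)² = 0.6689 kg·m²; I_B = (15.5)(0.340)² = 1.792 kg·m²; I_C = (6.16)(0.209)² = 0.2691 kg·m².
Taking A's sense as positive: L = (0.6689)(1710) − (1.792)(415) − (0.2691)(2360) = -234.7 kg·m²·rpm.
Combined I = 0.6689 + 1.792 + 0.2691 = 2.730 kg·m².
ω_f = L / I = -234.7 / 2.730 = -85.99 rpm.

|ω_f| ≈ 86.0 rpm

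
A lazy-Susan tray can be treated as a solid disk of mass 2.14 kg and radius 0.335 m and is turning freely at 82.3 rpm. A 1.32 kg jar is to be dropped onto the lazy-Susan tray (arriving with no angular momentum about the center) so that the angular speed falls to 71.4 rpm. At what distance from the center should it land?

No external torque acts about the center; L_before = L_after.
I_p = ½(2.14)(0.335)² = 0.1201 kg·m².
I_p ω_i = (I_p + m r²) ω_f ⇒ m r² = I_p(ω_i/ω_f − 1) = 0.1201(82.3/71.4 − 1) = 0.01833 kg·m².
r = √(0.01833/1.32) = 0.1178 m.

r ≈ 0.118 m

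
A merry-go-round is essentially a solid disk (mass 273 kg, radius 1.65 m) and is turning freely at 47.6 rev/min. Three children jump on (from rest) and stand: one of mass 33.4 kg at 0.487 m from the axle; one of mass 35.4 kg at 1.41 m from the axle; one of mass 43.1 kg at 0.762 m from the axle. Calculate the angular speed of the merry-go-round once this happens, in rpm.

ω_f ≈ 37.2 rpm

No external torque acts about the axle; L_before = L_after.
I_p = ½(273)(1.65)² = 371.6 kg·m².
Added inertia Σmr² = (33.4)(0.487)² + (35.4)(1.41)² + (43.1)(0.762)² = 103.3 kg·m²; I_f = 371.6 + 103.3 = 474.9 kg·m².
ω_f = I_p ω_i / I_f = (371.6)(47.6) / 474.9 = 37.24 rpm.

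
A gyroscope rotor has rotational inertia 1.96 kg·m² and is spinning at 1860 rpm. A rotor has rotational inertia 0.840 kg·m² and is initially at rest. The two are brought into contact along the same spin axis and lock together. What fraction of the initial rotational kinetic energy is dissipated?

fraction ≈ 0.300

No external torque acts about the common axis, so total angular momentum is conserved.
Taking A's sense as positive: L = (1.960)(1860) = 3646 kg·m²·rpm.
Combined I = 1.960 + 0.8400 = 2.800 kg·m².
ω_f = L / I = 3646 / 2.800 = 1302 rpm.
KE_i = ½ΣIω² = 37180 J; KE_f = ½(2.800)(136.3)² = 26030 J.
Fraction dissipated = (KE_i − KE_f)/KE_i = 0.3000.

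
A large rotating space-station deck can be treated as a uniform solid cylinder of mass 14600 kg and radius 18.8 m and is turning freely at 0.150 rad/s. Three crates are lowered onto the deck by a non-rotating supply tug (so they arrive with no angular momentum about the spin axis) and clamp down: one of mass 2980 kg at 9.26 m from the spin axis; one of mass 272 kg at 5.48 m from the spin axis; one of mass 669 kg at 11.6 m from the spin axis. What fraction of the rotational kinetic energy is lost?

No external torque acts about the spin axis; L_before = L_after.
I_p = ½(14600)(18.8)² = 2.580e+06 kg·m².
Added inertia Σmr² = (2980)(9.26)² + (272)(5.48)² + (669)(11.6)² = 3.537e+05 kg·m²; I_f = 2.580e+06 + 3.537e+05 = 2.934e+06 kg·m².
ω_f = I_p ω_i / I_f = (2.580e+06)(0.150) / 2.934e+06 = 0.1319 rad/s.
KE_i = ½(2.580e+06)(0.1500 rad/s)² = 29030 J; KE_f = ½(2.934e+06)(0.1319)² = 25530 J.
Fraction lost = 0.1206.

fraction ≈ 0.121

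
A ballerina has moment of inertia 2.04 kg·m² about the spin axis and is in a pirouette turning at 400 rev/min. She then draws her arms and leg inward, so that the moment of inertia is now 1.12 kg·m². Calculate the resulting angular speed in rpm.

ω₂ ≈ 729 rpm

No external torque acts about the spin axis, so angular momentum is conserved.
ω₂ = I₁ω₁ / I₂ = (2.040)(400 rpm) / (1.120) = 728.6 rpm.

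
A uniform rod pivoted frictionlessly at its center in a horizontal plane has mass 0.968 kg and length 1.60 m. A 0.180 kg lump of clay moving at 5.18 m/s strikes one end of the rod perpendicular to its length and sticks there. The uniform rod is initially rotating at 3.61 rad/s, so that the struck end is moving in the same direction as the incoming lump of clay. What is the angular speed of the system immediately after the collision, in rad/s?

The axle reaction passes through the pivot and exerts no torque about it; angular momentum about the pivot is conserved through the impact.
I_p = (1/12)(0.968)(1.60)² = 0.2065 kg·m². Taking the sense of the lump of clay's angular momentum as positive, L_{lump} = m v R = (0.180)(5.18)(1.60/2) = 0.7459 kg·m²/s.
L_i = +I_p ω_p + m v R = +(0.2065)(3.61) + 0.7459 = 1.491 kg·m²/s.
After sticking, I_f = I_p + m R² = 0.2065 + (0.180)(1.60/2)² = 0.3217 kg·m².
ω_f = L_i / I_f = 1.491 / 0.3217 = 4.636 rad/s.

|ω_f| ≈ 4.64 rad/s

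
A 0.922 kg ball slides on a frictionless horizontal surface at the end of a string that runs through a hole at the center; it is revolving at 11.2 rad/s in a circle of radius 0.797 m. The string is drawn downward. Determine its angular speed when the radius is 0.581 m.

No torque about the axis ⇒ m r₁² ω₁ = m r₂² ω₂.
ω₂ = ω₁ (r₁/r₂)² = (11.2)(0.797/0.581)² = 21.08 rad/s.

ω₂ ≈ 21.1 rad/s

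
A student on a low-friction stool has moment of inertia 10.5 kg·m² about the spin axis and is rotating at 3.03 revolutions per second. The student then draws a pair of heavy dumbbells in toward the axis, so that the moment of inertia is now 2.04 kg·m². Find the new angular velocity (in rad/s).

ω₂ ≈ 98.0 rad/s

No external torque acts about the spin axis, so angular momentum is conserved.
ω₂ = I₁ω₁ / I₂ = (10.50)(3.03 rev/s) / (2.040) = 15.60 rev/s = 97.99 rad/s.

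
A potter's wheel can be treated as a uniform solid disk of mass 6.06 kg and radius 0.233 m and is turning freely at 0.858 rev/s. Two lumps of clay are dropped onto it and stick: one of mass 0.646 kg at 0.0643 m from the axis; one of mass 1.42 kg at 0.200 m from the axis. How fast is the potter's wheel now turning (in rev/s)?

ω_f ≈ 0.630 rev/s

No external torque acts about the axis; L_before = L_after.
I_p = ½(6.06)(0.233)² = 0.1645 kg·m².
Added inertia Σmr² = (0.646)(0.0643)² + (1.42)(0.200)² = 0.05947 kg·m²; I_f = 0.1645 + 0.05947 = 0.2240 kg·m².
ω_f = I_p ω_i / I_f = (0.1645)(0.858) / 0.2240 = 0.6302 rev/s.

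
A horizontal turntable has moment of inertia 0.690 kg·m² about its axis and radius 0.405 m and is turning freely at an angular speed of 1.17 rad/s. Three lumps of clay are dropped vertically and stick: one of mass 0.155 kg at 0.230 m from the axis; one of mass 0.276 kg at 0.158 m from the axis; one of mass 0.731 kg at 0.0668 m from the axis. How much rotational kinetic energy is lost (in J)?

energy lost ≈ 0.0122 J

No external torque acts about the axis; L_before = L_after.
Added inertia Σmr² = (0.155)(0.230)² + (0.276)(0.158)² + (0.731)(0.0668)² = 0.01835 kg·m²; I_f = 0.6900 + 0.01835 = 0.7084 kg·m².
ω_f = I_p ω_i / I_f = (0.6900)(1.17) / 0.7084 = 1.140 rad/s.
KE_i = ½(0.6900)(1.170 rad/s)² = 0.4723 J; KE_f = ½(0.7084)(1.140)² = 0.4600 J.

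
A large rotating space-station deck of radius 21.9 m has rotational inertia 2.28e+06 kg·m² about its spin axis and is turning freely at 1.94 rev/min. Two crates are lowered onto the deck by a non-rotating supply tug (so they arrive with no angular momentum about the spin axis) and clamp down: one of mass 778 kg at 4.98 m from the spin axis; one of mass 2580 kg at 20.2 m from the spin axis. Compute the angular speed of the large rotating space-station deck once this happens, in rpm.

No external torque acts about the spin axis; L_before = L_after.
Added inertia Σmr² = (778)(4.98)² + (2580)(20.2)² = 1.072e+06 kg·m²; I_f = 2.280e+06 + 1.072e+06 = 3.352e+06 kg·m².
ω_f = I_p ω_i / I_f = (2.280e+06)(1.94) / 3.352e+06 = 1.320 rpm.

ω_f ≈ 1.32 rpm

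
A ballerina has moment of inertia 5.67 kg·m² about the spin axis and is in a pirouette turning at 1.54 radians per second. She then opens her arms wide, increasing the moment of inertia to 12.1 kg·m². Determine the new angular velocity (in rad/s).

No external torque acts about the spin axis, so angular momentum is conserved.
ω₂ = I₁ω₁ / I₂ = (5.670)(1.54 rad/s) / (12.10) = 0.7216 rad/s.

ω₂ ≈ 0.722 rad/s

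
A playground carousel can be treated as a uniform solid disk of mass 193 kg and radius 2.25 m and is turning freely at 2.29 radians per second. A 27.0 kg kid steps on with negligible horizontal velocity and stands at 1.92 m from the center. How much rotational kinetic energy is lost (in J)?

energy lost ≈ 217 J

The added mass arrives with no angular momentum about the center, and any external torque about the center is negligible, so the system's angular momentum is conserved.
I_p = ½(193)(2.25)² = 488.5 kg·m².
Added inertia Σmr² = (27.0)(1.92)² = 99.53 kg·m²; I_f = 488.5 + 99.53 = 588.1 kg·m².
ω_f = I_p ω_i / I_f = (488.5)(2.29) / 588.1 = 1.902 rad/s.
KE_i = ½(488.5)(2.290 rad/s)² = 1281 J; KE_f = ½(588.1)(1.902)² = 1064 J.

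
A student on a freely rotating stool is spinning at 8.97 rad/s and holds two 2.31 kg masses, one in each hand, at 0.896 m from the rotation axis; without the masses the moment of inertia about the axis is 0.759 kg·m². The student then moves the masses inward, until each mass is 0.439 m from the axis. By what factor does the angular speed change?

With no external torque about the axis, L is conserved: I₁ω₁ = I₂ω₂.
I₁ = 0.759 + 2(2.31)(0.896)² = 4.468 kg·m²; I₂ = 0.759 + 2(2.31)(0.439)² = 1.649 kg·m².
ω₂/ω₁ = I₁/I₂ = 4.468 / 1.649 = 2.709.

ω₂/ω₁ ≈ 2.71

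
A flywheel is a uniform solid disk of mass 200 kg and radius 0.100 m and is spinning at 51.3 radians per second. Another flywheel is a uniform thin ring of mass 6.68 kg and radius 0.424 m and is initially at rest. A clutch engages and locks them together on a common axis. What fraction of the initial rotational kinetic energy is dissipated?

No external torque acts about the common axis, so total angular momentum is conserved.
Moments of inertia: I_A = ½(200)(0.100)² = 1.000 kg·m²; I_B = (6.68)(0.424)² = 1.201 kg·m².
Taking A's sense as positive: L = (1.000)(51.3) = 51.30 kg·m²·rad/s.
Combined I = 1.000 + 1.201 = 2.201 kg·m².
ω_f = L / I = 51.30 / 2.201 = 23.31 rad/s.
KE_i = ½ΣIω² = 1316 J; KE_f = ½(2.201)(23.31)² = 597.9 J.
Fraction dissipated = (KE_i − KE_f)/KE_i = 0.5456.

fraction ≈ 0.546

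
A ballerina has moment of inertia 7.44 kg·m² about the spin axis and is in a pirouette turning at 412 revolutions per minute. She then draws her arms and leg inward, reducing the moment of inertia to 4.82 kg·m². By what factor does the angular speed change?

ω₂/ω₁ ≈ 1.54

Angular momentum about the spin axis is conserved since the torque about it is zero.
ω₂/ω₁ = I₁/I₂ = 7.440 / 4.820 = 1.544.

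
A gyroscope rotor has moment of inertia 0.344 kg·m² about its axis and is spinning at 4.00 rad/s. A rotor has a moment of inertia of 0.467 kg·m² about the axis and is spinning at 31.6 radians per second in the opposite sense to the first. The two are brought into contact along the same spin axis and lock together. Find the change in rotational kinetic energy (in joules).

ΔKE ≈ -126 J

No external torque acts about the common axis, so total angular momentum is conserved.
Taking A's sense as positive: L = (0.3440)(4.00) − (0.4670)(31.6) = -13.38 kg·m²·rad/s.
Combined I = 0.3440 + 0.4670 = 0.8110 kg·m².
ω_f = L / I = -13.38 / 0.8110 = -16.50 rad/s.
KE_i = ½ΣIω² = 235.9 J; KE_f = ½(0.8110)(16.50)² = 110.4 J.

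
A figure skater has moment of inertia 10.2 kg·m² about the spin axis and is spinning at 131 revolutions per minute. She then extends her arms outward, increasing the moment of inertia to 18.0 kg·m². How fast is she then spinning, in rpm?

ω₂ ≈ 74.2 rpm

Angular momentum about the spin axis is conserved since the torque about it is zero.
ω₂ = I₁ω₁ / I₂ = (10.20)(131 rpm) / (18.00) = 74.23 rpm.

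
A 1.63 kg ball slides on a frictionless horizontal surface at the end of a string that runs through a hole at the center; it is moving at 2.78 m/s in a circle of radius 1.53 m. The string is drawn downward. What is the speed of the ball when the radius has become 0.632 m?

The only horizontal force on the mass is along the cord (radial), so it exerts no torque about the hole and angular momentum m v r is conserved.
v₂ = v₁ r₁ / r₂ = (2.78)(1.53) / (0.632) = 6.730 m/s.

v₂ ≈ 6.73 m/s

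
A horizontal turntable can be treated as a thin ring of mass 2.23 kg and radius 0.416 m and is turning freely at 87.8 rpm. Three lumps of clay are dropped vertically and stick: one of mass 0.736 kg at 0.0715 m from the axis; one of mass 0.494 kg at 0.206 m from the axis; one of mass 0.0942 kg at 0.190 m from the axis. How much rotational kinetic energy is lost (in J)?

energy lost ≈ 1.11 J

The added mass arrives with no angular momentum about the axis, and any external torque about the axis is negligible, so the system's angular momentum is conserved.
I_p = (2.23)(0.416)² = 0.3859 kg·m².
Added inertia Σmr² = (0.736)(0.0715)² + (0.494)(0.206)² + (0.0942)(0.190)² = 0.02813 kg·m²; I_f = 0.3859 + 0.02813 = 0.4140 kg·m².
ω_f = I_p ω_i / I_f = (0.3859)(87.8) / 0.4140 = 81.84 rpm.
KE_i = ½(0.3859)(9.194 rad/s)² = 16.31 J; KE_f = ½(0.4140)(8.570)² = 15.20 J.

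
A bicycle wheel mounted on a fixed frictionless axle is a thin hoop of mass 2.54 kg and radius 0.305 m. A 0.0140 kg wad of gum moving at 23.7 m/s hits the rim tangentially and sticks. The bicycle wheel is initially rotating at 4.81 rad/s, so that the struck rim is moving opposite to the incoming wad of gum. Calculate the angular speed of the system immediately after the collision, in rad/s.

|ω_f| ≈ 4.36 rad/s

The axle reaction passes through the axle and exerts no torque about it; angular momentum about the axle is conserved through the impact.
I_p = (2.54)(0.305)² = 0.2363 kg·m². Taking the sense of the wad of gum's angular momentum as positive, L_{wad} = m v R = (0.0140)(23.7)(0.305) = 0.1012 kg·m²/s.
L_i = −I_p ω_p + m v R = −(0.2363)(4.81) + 0.1012 = -1.035 kg·m²/s.
After sticking, I_f = I_p + m R² = 0.2363 + (0.0140)(0.305)² = 0.2376 kg·m².
ω_f = L_i / I_f = -1.035 / 0.2376 = -4.358 rad/s.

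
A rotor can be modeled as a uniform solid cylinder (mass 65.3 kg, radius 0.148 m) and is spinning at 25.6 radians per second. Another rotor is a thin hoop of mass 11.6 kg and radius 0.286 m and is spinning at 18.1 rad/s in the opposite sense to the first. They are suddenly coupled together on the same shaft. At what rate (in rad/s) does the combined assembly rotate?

|ω_f| ≈ 0.682 rad/s

The coupling torques are internal; angular momentum about the shared axis is conserved.
Moments of inertia: I_A = ½(65.3)(0.148)² = 0.7152 kg·m²; I_B = (11.6)(0.286)² = 0.9488 kg·m².
Taking A's sense as positive: L = (0.7152)(25.6) − (0.9488)(18.1) = 1.134 kg·m²·rad/s.
Combined I = 0.7152 + 0.9488 = 1.664 kg·m².
ω_f = L / I = 1.134 / 1.664 = 0.6817 rad/s.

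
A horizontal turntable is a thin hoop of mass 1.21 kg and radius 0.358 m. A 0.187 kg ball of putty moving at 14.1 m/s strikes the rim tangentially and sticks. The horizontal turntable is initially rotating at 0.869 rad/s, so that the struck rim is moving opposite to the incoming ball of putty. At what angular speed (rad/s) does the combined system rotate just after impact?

|ω_f| ≈ 4.52 rad/s

About the axle the impulsive forces during the collision are internal, so angular momentum about that axis is conserved.
I_p = (1.21)(0.358)² = 0.1551 kg·m². Taking the sense of the ball of putty's angular momentum as positive, L_{ball} = m v R = (0.187)(14.1)(0.358) = 0.9439 kg·m²/s.
L_i = −I_p ω_p + m v R = −(0.1551)(0.869) + 0.9439 = 0.8092 kg·m²/s.
After sticking, I_f = I_p + m R² = 0.1551 + (0.187)(0.358)² = 0.1790 kg·m².
ω_f = L_i / I_f = 0.8092 / 0.1790 = 4.519 rad/s.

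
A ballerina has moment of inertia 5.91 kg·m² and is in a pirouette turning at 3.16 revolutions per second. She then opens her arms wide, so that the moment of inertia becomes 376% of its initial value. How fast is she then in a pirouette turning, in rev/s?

No external torque acts about the spin axis, so angular momentum is conserved.
I₂ = 3.76 × 5.91 = 22.22 kg·m².
ω₂ = I₁ω₁ / I₂ = (5.910)(3.16 rev/s) / (22.22) = 0.8404 rev/s.

ω₂ ≈ 0.840 rev/s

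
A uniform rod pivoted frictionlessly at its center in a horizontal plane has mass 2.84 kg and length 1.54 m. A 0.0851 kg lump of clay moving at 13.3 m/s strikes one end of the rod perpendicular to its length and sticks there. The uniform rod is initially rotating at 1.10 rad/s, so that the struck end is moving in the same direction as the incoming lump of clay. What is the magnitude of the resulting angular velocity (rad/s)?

The axle reaction passes through the pivot and exerts no torque about it; angular momentum about the pivot is conserved through the impact.
I_p = (1/12)(2.84)(1.54)² = 0.5613 kg·m². Taking the sense of the lump of clay's angular momentum as positive, L_{lump} = m v R = (0.0851)(13.3)(1.54/2) = 0.8715 kg·m²/s.
L_i = +I_p ω_p + m v R = +(0.5613)(1.10) + 0.8715 = 1.489 kg·m²/s.
After sticking, I_f = I_p + m R² = 0.5613 + (0.0851)(1.54/2)² = 0.6117 kg·m².
ω_f = L_i / I_f = 1.489 / 0.6117 = 2.434 rad/s.

|ω_f| ≈ 2.43 rad/s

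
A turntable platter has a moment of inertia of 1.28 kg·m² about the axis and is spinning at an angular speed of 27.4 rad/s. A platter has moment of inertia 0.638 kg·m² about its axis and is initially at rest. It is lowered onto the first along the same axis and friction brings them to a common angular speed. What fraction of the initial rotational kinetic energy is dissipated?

The coupling torques are internal; angular momentum about the shared axis is conserved.
Taking A's sense as positive: L = (1.280)(27.4) = 35.07 kg·m²·rad/s.
Combined I = 1.280 + 0.6380 = 1.918 kg·m².
ω_f = L / I = 35.07 / 1.918 = 18.29 rad/s.
KE_i = ½ΣIω² = 480.5 J; KE_f = ½(1.918)(18.29)² = 320.7 J.
Fraction dissipated = (KE_i − KE_f)/KE_i = 0.3326.

fraction ≈ 0.333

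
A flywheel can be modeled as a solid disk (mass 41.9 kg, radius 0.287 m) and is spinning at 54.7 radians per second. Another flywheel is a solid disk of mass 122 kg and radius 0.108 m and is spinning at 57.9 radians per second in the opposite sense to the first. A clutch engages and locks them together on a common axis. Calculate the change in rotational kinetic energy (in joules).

ΔKE ≈ -3190 J

The coupling torques are internal; angular momentum about the shared axis is conserved.
Moments of inertia: I_A = ½(41.9)(0.287)² = 1.726 kg·m²; I_B = ½(122)(0.108)² = 0.7115 kg·m².
Taking A's sense as positive: L = (1.726)(54.7) − (0.7115)(57.9) = 53.20 kg·m²·rad/s.
Combined I = 1.726 + 0.7115 = 2.437 kg·m².
ω_f = L / I = 53.20 / 2.437 = 21.83 rad/s.
KE_i = ½ΣIω² = 3774 J; KE_f = ½(2.437)(21.83)² = 580.6 J.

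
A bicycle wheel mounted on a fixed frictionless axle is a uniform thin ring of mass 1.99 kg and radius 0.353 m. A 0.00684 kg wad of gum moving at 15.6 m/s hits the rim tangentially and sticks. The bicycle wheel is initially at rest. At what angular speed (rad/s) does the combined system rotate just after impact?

|ω_f| ≈ 0.151 rad/s

The axle reaction passes through the axle and exerts no torque about it; angular momentum about the axle is conserved through the impact.
I_p = (1.99)(0.353)² = 0.2480 kg·m². Taking the sense of the wad of gum's angular momentum as positive, L_{wad} = m v R = (0.00684)(15.6)(0.353) = 0.03767 kg·m²/s.
L_i = 0 + 0.03767 = 0.03767 kg·m²/s.
After sticking, I_f = I_p + m R² = 0.2480 + (0.00684)(0.353)² = 0.2488 kg·m².
ω_f = L_i / I_f = 0.03767 / 0.2488 = 0.1514 rad/s.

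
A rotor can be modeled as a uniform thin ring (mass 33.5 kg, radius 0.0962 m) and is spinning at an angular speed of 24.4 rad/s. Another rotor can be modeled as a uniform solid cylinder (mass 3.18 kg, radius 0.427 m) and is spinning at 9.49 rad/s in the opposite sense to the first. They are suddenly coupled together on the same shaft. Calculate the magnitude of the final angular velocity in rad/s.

|ω_f| ≈ 8.02 rad/s

No external torque acts about the common axis, so total angular momentum is conserved.
Moments of inertia: I_A = (33.5)(0.0962)² = 0.3100 kg·m²; I_B = ½(3.18)(0.427)² = 0.2899 kg·m².
Taking A's sense as positive: L = (0.3100)(24.4) − (0.2899)(9.49) = 4.813 kg·m²·rad/s.
Combined I = 0.3100 + 0.2899 = 0.5999 kg·m².
ω_f = L / I = 4.813 / 0.5999 = 8.023 rad/s.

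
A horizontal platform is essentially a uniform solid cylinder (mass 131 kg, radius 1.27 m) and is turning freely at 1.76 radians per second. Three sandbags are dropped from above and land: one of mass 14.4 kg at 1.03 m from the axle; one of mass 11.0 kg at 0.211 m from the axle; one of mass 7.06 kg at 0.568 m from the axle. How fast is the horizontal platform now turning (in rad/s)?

The added mass arrives with no angular momentum about the axle, and any external torque about the axle is negligible, so the system's angular momentum is conserved.
I_p = ½(131)(1.27)² = 105.6 kg·m².
Added inertia Σmr² = (14.4)(1.03)² + (11.0)(0.211)² + (7.06)(0.568)² = 18.04 kg·m²; I_f = 105.6 + 18.04 = 123.7 kg·m².
ω_f = I_p ω_i / I_f = (105.6)(1.76) / 123.7 = 1.503 rad/s.

ω_f ≈ 1.50 rad/s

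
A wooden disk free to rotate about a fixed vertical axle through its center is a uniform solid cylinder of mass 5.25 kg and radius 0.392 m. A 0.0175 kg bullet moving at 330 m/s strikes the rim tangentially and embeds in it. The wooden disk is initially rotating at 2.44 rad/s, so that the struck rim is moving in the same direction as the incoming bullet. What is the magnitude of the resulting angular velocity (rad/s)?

|ω_f| ≈ 8.00 rad/s

The axle reaction passes through the axle and exerts no torque about it; angular momentum about the axle is conserved through the impact.
I_p = ½(5.25)(0.392)² = 0.4034 kg·m². Taking the sense of the bullet's angular momentum as positive, L_{bullet} = m v R = (0.0175)(330)(0.392) = 2.264 kg·m²/s.
L_i = +I_p ω_p + m v R = +(0.4034)(2.44) + 2.264 = 3.248 kg·m²/s.
After sticking, I_f = I_p + m R² = 0.4034 + (0.0175)(0.392)² = 0.4061 kg·m².
ω_f = L_i / I_f = 3.248 / 0.4061 = 7.999 rad/s.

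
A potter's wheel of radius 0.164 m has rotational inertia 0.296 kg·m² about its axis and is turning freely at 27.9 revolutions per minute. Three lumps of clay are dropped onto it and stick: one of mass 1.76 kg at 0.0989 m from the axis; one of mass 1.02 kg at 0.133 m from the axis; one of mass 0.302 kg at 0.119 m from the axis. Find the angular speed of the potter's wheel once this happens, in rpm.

The added mass arrives with no angular momentum about the axis, and any external torque about the axis is negligible, so the system's angular momentum is conserved.
Added inertia Σmr² = (1.76)(0.0989)² + (1.02)(0.133)² + (0.302)(0.119)² = 0.03953 kg·m²; I_f = 0.2960 + 0.03953 = 0.3355 kg·m².
ω_f = I_p ω_i / I_f = (0.2960)(27.9) / 0.3355 = 24.61 rpm.

ω_f ≈ 24.6 rpm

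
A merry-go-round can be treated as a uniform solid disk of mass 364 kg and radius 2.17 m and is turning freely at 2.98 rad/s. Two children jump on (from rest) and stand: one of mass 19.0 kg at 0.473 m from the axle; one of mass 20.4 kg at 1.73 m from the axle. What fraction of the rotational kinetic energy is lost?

No external torque acts about the axle; L_before = L_after.
I_p = ½(364)(2.17)² = 857.0 kg·m².
Added inertia Σmr² = (19.0)(0.473)² + (20.4)(1.73)² = 65.31 kg·m²; I_f = 857.0 + 65.31 = 922.3 kg·m².
ω_f = I_p ω_i / I_f = (857.0)(2.98) / 922.3 = 2.769 rad/s.
KE_i = ½(857.0)(2.980 rad/s)² = 3805 J; KE_f = ½(922.3)(2.769)² = 3536 J.
Fraction lost = 0.07081.

fraction ≈ 0.0708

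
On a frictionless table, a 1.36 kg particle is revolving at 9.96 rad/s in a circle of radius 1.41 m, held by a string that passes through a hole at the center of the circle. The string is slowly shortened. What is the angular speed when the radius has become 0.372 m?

The constraining force is radial, so m r² ω about the center is conserved.
ω₂ = ω₁ (r₁/r₂)² = (9.96)(1.41/0.372)² = 143.1 rad/s.

ω₂ ≈ 143 rad/s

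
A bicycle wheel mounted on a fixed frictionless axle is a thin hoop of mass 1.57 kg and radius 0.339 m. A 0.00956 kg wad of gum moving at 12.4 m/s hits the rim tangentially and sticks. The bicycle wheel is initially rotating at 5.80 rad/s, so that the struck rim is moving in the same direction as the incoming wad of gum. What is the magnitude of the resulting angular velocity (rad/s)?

The axle reaction passes through the axle and exerts no torque about it; angular momentum about the axle is conserved through the impact.
I_p = (1.57)(0.339)² = 0.1804 kg·m². Taking the sense of the wad of gum's angular momentum as positive, L_{wad} = m v R = (0.00956)(12.4)(0.339) = 0.04019 kg·m²/s.
L_i = +I_p ω_p + m v R = +(0.1804)(5.80) + 0.04019 = 1.087 kg·m²/s.
After sticking, I_f = I_p + m R² = 0.1804 + (0.00956)(0.339)² = 0.1815 kg·m².
ω_f = L_i / I_f = 1.087 / 0.1815 = 5.986 rad/s.

|ω_f| ≈ 5.99 rad/s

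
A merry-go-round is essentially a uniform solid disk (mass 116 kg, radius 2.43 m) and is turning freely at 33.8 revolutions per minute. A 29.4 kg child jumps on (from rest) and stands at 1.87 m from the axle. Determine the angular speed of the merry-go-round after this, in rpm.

ω_f ≈ 26.0 rpm

No external torque acts about the axle; L_before = L_after.
I_p = ½(116)(2.43)² = 342.5 kg·m².
Added inertia Σmr² = (29.4)(1.87)² = 102.8 kg·m²; I_f = 342.5 + 102.8 = 445.3 kg·m².
ω_f = I_p ω_i / I_f = (342.5)(33.8) / 445.3 = 26.00 rpm.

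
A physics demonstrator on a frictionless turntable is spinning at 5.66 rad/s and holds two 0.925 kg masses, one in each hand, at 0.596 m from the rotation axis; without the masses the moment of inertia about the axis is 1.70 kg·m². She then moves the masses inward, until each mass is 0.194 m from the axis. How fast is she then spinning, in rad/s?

Angular momentum about the spin axis is conserved since the torque about it is zero.
I₁ = 1.70 + 2(0.925)(0.596)² = 2.357 kg·m²; I₂ = 1.70 + 2(0.925)(0.194)² = 1.770 kg·m².
ω₂ = I₁ω₁ / I₂ = (2.357)(5.66 rad/s) / (1.770) = 7.539 rad/s.

ω₂ ≈ 7.54 rad/s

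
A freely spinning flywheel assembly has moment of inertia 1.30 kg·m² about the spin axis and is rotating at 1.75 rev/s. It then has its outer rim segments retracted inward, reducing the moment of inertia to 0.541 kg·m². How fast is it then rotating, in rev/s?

Angular momentum about the spin axis is conserved since the torque about it is zero.
ω₂ = I₁ω₁ / I₂ = (1.300)(1.75 rev/s) / (0.5410) = 4.205 rev/s.

ω₂ ≈ 4.21 rev/s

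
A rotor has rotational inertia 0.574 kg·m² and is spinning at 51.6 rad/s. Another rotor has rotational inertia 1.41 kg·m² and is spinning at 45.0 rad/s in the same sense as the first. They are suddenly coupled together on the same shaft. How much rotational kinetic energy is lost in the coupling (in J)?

ΔKE lost ≈ 8.88 J

The coupling torques are internal; angular momentum about the shared axis is conserved.
Taking A's sense as positive: L = (0.5740)(51.6) + (1.410)(45.0) = 93.07 kg·m²·rad/s.
Combined I = 0.5740 + 1.410 = 1.984 kg·m².
ω_f = L / I = 93.07 / 1.984 = 46.91 rad/s.
KE_i = ½ΣIω² = 2192 J; KE_f = ½(1.984)(46.91)² = 2183 J.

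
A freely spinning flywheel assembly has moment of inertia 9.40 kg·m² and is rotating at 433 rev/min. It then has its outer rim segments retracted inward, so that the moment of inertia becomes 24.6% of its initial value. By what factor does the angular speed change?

ω₂/ω₁ ≈ 4.07

No external torque acts about the spin axis, so angular momentum is conserved.
I₂ = 0.246 × 9.40 = 2.312 kg·m².
ω₂/ω₁ = I₁/I₂ = 9.400 / 2.312 = 4.065.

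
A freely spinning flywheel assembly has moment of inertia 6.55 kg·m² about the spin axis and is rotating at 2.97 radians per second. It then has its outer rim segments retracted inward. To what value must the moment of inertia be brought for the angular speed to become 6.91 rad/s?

With no external torque about the axis, L is conserved: I₁ω₁ = I₂ω₂.
I₂ = I₁ω₁ / ω₂ = (6.55)(2.97) / (6.91) = 2.815 kg·m².

I₂ ≈ 2.82 kg·m²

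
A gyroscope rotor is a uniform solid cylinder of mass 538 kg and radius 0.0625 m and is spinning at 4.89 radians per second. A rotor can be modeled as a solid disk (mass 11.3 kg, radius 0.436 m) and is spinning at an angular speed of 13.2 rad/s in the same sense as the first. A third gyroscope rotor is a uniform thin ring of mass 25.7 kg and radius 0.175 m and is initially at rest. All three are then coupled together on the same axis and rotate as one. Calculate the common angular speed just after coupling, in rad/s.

The coupling torques are internal; angular momentum about the shared axis is conserved.
Moments of inertia: I_A = ½(538)(0.0625)² = 1.051 kg·m²; I_B = ½(11.3)(0.436)² = 1.074 kg·m²; I_C = (25.7)(0.175)² = 0.7871 kg·m².
Taking A's sense as positive: L = (1.051)(4.89) + (1.074)(13.2) = 19.32 kg·m²·rad/s.
Combined I = 1.051 + 1.074 + 0.7871 = 2.912 kg·m².
ω_f = L / I = 19.32 / 2.912 = 6.633 rad/s.

|ω_f| ≈ 6.63 rad/s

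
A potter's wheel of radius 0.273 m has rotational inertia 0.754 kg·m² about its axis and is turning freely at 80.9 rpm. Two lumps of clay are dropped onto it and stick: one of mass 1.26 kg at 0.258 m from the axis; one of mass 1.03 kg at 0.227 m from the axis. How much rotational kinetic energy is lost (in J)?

No external torque acts about the axis; L_before = L_after.
Added inertia Σmr² = (1.26)(0.258)² + (1.03)(0.227)² = 0.1369 kg·m²; I_f = 0.7540 + 0.1369 = 0.8909 kg·m².
ω_f = I_p ω_i / I_f = (0.7540)(80.9) / 0.8909 = 68.47 rpm.
KE_i = ½(0.7540)(8.472 rad/s)² = 27.06 J; KE_f = ½(0.8909)(7.170)² = 22.90 J.

energy lost ≈ 4.16 J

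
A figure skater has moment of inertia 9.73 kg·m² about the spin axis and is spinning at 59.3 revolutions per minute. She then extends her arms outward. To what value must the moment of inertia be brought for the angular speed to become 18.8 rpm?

With no external torque about the axis, L is conserved: I₁ω₁ = I₂ω₂.
I₂ = I₁ω₁ / ω₂ = (9.73)(59.3) / (18.8) = 30.69 kg·m².

I₂ ≈ 30.7 kg·m²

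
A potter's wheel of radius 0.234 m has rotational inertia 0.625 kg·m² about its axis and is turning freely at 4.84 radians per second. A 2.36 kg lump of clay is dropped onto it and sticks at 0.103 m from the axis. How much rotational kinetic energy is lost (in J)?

energy lost ≈ 0.282 J

The added mass arrives with no angular momentum about the axis, and any external torque about the axis is negligible, so the system's angular momentum is conserved.
Added inertia Σmr² = (2.36)(0.103)² = 0.02504 kg·m²; I_f = 0.6250 + 0.02504 = 0.6500 kg·m².
ω_f = I_p ω_i / I_f = (0.6250)(4.84) / 0.6500 = 4.654 rad/s.
KE_i = ½(0.6250)(4.840 rad/s)² = 7.321 J; KE_f = ½(0.6500)(4.654)² = 7.039 J.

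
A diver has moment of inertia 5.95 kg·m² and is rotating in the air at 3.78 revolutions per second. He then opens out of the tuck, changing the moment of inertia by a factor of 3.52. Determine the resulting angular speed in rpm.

Angular momentum about the spin axis is conserved since the torque about it is zero.
I₂ = 3.52 × 5.95 = 20.94 kg·m².
ω₂ = I₁ω₁ / I₂ = (5.950)(3.78 rev/s) / (20.94) = 1.074 rev/s = 64.43 rpm.

ω₂ ≈ 64.4 rpm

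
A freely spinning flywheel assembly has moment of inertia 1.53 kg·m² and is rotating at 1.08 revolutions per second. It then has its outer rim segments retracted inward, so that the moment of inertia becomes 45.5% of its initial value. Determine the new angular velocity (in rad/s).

No external torque acts about the spin axis, so angular momentum is conserved.
I₂ = 0.455 × 1.53 = 0.6962 kg·m².
ω₂ = I₁ω₁ / I₂ = (1.530)(1.08 rev/s) / (0.6962) = 2.374 rev/s = 14.91 rad/s.

ω₂ ≈ 14.9 rad/s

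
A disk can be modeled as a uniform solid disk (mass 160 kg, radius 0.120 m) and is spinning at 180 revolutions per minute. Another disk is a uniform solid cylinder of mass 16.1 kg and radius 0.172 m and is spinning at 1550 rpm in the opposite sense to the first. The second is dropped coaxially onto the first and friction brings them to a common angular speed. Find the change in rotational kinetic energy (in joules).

No external torque acts about the common axis, so total angular momentum is conserved.
Moments of inertia: I_A = ½(160)(0.120)² = 1.152 kg·m²; I_B = ½(16.1)(0.172)² = 0.2382 kg·m².
Taking A's sense as positive: L = (1.152)(180) − (0.2382)(1550) = -161.8 kg·m²·rpm.
Combined I = 1.152 + 0.2382 = 1.390 kg·m².
ω_f = L / I = -161.8 / 1.390 = -116.4 rpm.
KE_i = ½ΣIω² = 3342 J; KE_f = ½(1.390)(12.19)² = 103.2 J.

ΔKE ≈ -3240 J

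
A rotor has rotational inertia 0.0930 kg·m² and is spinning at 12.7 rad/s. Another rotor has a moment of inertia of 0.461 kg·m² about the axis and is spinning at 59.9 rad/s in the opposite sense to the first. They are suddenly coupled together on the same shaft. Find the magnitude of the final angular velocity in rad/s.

No external torque acts about the common axis, so total angular momentum is conserved.
Taking A's sense as positive: L = (0.09300)(12.7) − (0.4610)(59.9) = -26.43 kg·m²·rad/s.
Combined I = 0.09300 + 0.4610 = 0.5540 kg·m².
ω_f = L / I = -26.43 / 0.5540 = -47.71 rad/s.

|ω_f| ≈ 47.7 rad/s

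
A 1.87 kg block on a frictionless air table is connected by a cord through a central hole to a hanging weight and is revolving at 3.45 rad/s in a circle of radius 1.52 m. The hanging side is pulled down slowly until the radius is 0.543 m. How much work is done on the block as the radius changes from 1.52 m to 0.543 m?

W ≈ 176 J

No torque about the axis ⇒ m r₁² ω₁ = m r₂² ω₂.
ω₂ = ω₁ (r₁/r₂)² = (3.45)(1.52/0.543)² = 27.03 rad/s.
W = ΔKE = ½m(v₂² − v₁²) = 175.8 J.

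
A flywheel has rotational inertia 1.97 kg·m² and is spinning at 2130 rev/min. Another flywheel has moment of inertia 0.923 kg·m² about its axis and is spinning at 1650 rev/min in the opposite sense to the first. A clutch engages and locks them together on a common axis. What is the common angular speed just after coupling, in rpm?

The coupling torques are internal; angular momentum about the shared axis is conserved.
Taking A's sense as positive: L = (1.970)(2130) − (0.9230)(1650) = 2673 kg·m²·rpm.
Combined I = 1.970 + 0.9230 = 2.893 kg·m².
ω_f = L / I = 2673 / 2.893 = 924.0 rpm.

|ω_f| ≈ 924 rpm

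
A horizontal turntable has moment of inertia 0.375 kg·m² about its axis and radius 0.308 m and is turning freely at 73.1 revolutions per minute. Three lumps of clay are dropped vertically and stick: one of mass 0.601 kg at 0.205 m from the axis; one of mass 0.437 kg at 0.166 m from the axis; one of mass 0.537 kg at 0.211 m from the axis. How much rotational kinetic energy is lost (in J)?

No external torque acts about the axis; L_before = L_after.
Added inertia Σmr² = (0.601)(0.205)² + (0.437)(0.166)² + (0.537)(0.211)² = 0.06121 kg·m²; I_f = 0.3750 + 0.06121 = 0.4362 kg·m².
ω_f = I_p ω_i / I_f = (0.3750)(73.1) / 0.4362 = 62.84 rpm.
KE_i = ½(0.3750)(7.655 rad/s)² = 10.99 J; KE_f = ½(0.4362)(6.581)² = 9.446 J.

energy lost ≈ 1.54 J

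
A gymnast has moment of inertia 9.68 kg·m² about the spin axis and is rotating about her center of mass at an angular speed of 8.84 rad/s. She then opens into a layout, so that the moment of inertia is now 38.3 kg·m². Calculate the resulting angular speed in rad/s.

Angular momentum about the spin axis is conserved since the torque about it is zero.
ω₂ = I₁ω₁ / I₂ = (9.680)(8.84 rad/s) / (38.30) = 2.234 rad/s.

ω₂ ≈ 2.23 rad/s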